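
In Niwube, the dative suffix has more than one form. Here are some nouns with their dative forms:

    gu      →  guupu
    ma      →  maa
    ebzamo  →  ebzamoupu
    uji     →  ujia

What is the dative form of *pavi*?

pavia

The alternation tracks the last vowel of the stem — -upu when the last vowel of the stem is a rounded vowel (*gu*, *ebzamo*); -a when the last vowel of the stem is an unrounded vowel (*ma*, *uji*).
*pavi* — last vowel /i/ (an unrounded vowel) → -a → *pavia*.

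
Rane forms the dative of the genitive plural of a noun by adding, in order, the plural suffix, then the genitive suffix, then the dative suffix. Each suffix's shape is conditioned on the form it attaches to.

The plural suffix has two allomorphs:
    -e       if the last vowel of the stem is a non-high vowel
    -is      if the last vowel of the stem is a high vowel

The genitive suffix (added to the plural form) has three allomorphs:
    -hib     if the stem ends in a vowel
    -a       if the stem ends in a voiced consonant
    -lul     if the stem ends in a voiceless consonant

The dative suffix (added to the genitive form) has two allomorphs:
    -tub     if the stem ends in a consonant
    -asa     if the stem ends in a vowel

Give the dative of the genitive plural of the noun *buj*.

*buj*: last vowel = /u/, a high vowel → -is → *bujis*.
The plural form *bujis* — final sound /s/ (a voiceless consonant) → -lul → *bujislul*.
The genitive form *bujislul* — final sound /l/ (a consonant) → -tub → *bujislultub*.

bujislultub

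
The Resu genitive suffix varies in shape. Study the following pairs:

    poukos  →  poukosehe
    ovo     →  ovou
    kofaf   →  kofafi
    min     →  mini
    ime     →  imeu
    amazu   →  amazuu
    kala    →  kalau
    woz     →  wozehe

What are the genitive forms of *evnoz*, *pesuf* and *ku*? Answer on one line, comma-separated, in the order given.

The alternation tracks the final sound of the stem — -ehe when the stem ends in a sibilant (*poukos*, *woz*); -i when the stem ends in a non-sibilant consonant (*kofaf*, *min*); -u when the stem ends in a vowel (*ovo*, *ime*, *amazu*, *kala*).
Since the final sound of *evnoz* is /z/ (a sibilant), it takes -ehe, giving *evnozehe*.
*pesuf*: final sound = /f/, a non-sibilant consonant → -i → *pesufi*.
*ku*: final sound = /u/, a vowel → -u → *kuu*.

evnozehe, pesufi, kuu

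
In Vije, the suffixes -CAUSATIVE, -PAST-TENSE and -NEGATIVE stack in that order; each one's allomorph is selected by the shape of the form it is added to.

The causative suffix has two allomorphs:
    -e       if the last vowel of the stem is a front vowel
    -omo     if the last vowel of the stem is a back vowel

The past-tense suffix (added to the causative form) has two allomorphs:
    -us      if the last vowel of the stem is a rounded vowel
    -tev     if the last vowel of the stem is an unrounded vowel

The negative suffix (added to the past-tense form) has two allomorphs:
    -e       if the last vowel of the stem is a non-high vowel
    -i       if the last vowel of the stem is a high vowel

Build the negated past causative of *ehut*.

Since the last vowel of *ehut* is /u/ (a back vowel), it takes -omo, giving *ehutomo*.
The causative form *ehutomo*: last vowel = /o/, a rounded vowel → -us → *ehutomous*.
Since the last vowel of the past-tense form *ehutomous* is /u/ (a high vowel), it takes -i, giving *ehutomousi*.

ehutomousi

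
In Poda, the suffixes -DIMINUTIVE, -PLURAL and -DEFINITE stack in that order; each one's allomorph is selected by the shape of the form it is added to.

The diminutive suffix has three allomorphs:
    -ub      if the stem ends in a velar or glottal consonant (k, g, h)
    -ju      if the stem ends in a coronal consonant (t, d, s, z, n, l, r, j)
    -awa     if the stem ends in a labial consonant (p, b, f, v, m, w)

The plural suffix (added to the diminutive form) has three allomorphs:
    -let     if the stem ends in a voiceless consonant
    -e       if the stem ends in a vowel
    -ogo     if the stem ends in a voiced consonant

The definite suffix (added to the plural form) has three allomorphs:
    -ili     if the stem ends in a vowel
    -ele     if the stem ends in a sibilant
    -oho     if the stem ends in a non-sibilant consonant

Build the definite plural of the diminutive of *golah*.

golahubogoili

*golah*: final consonant = /h/, velar/glottal → -ub → *golahub*.
Since the final sound of the diminutive form *golahub* is /b/ (a voiced consonant), it takes -ogo, giving *golahubogo*.
Since the final sound of the plural form *golahubogo* is /o/ (a vowel), it takes -ili, giving *golahubogoili*.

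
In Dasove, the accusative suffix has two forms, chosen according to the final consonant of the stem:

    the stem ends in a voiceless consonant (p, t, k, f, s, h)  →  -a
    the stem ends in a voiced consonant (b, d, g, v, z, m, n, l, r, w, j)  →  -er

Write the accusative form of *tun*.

The final consonant of *tun* is /n/, which is voiced, so the suffix is -er, giving *tuner*.

tuner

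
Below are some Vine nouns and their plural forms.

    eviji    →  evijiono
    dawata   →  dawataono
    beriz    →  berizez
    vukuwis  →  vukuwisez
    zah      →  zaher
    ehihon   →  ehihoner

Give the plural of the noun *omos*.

omosez

Looking at the final sound of each stem: -ez when the stem ends in a sibilant (*beriz*, *vukuwis*); -er when the stem ends in a non-sibilant consonant (*zah*, *ehihon*); -ono when the stem ends in a vowel (*eviji*, *dawata*).
Since the final sound of *omos* is /s/ (a sibilant), it takes -ez, giving *omosez*.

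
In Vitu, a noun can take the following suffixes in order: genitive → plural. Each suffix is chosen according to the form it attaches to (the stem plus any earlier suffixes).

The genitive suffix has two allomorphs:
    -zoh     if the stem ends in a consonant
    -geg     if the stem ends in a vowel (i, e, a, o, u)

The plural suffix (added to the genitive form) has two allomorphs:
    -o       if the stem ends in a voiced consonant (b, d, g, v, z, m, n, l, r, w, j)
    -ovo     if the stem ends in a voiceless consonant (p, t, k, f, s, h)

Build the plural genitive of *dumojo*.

dumojogego

The final sound of *dumojo* is /o/, which is a vowel, so the genitive suffix is -geg, giving *dumojogeg*.
The final consonant of the genitive form *dumojogeg* is /g/, which is voiced, so the plural suffix is -o, giving *dumojogego*.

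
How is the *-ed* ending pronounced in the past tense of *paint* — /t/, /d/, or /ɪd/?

/ɪd/

The stem *paint* ends in /t/ or /d/.
The -ed suffix is realized as /ɪd/ after /t, d/; as /t/ after other voiceless consonants; and as /d/ after other voiced sounds.
So -ed on *paint* is pronounced /ɪd/.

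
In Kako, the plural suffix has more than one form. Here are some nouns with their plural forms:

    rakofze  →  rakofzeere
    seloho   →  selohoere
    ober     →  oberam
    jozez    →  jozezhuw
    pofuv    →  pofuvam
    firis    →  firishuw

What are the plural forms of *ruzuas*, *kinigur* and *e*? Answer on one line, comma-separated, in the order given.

ruzuashuw, kiniguram, eere

The suffix is conditioned by the final sound: -huw when the stem ends in a sibilant (*jozez*, *firis*); -am when the stem ends in a non-sibilant consonant (*ober*, *pofuv*); -ere when the stem ends in a vowel (*rakofze*, *seloho*).
*ruzuas*: final sound = /s/, a sibilant → -huw → *ruzuashuw*.
The final sound of *kinigur* is /r/, which is a non-sibilant consonant, so the suffix is -am, giving *kiniguram*.
*e*: final sound = /e/, a vowel → -ere → *eere*.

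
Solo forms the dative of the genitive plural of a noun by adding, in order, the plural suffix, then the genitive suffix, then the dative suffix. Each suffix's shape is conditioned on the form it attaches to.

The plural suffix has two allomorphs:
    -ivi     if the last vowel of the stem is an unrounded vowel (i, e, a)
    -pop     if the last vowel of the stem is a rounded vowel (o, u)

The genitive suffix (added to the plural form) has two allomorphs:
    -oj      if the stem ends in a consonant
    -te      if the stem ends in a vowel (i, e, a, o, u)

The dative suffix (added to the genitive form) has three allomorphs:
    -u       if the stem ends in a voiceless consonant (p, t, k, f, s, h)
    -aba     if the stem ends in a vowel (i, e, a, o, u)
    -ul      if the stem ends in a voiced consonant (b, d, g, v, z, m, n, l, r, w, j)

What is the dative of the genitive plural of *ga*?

gaiviteaba

Since the last vowel of *ga* is /a/ (an unrounded vowel), it takes -ivi, giving *gaivi*.
The plural form *gaivi*: final sound = /i/, a vowel → -te → *gaivite*.
The final sound of the genitive form *gaivite* is /e/, which is a vowel, so the dative suffix is -aba, giving *gaiviteaba*.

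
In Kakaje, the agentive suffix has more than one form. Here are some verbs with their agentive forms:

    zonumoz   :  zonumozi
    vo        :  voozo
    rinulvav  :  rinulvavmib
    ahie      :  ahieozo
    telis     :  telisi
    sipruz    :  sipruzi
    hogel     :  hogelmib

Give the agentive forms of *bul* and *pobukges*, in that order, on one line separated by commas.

The alternation tracks the final sound of the stem — -i when the stem ends in a sibilant (*zonumoz*, *telis*, *sipruz*); -mib when the stem ends in a non-sibilant consonant (*rinulvav*, *hogel*); -ozo when the stem ends in a vowel (*vo*, *ahie*).
The final sound of *bul* is /l/, which is a non-sibilant consonant, so the suffix is -mib, giving *bulmib*.
The final sound of *pobukges* is /s/, which is a sibilant, so the suffix is -i, giving *pobukgesi*.

bulmib, pobukgesi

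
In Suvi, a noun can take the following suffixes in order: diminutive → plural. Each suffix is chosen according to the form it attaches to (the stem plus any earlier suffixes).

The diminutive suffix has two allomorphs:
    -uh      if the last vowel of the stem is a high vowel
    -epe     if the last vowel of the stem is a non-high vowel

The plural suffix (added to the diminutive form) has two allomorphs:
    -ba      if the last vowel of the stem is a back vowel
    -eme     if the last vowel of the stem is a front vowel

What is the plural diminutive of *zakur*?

*zakur* — last vowel /u/ (a high vowel) → -uh → *zakuruh*.
The last vowel of the diminutive form *zakuruh* is /u/, which is a back vowel, so the plural suffix is -ba, giving *zakuruhba*.

zakuruhba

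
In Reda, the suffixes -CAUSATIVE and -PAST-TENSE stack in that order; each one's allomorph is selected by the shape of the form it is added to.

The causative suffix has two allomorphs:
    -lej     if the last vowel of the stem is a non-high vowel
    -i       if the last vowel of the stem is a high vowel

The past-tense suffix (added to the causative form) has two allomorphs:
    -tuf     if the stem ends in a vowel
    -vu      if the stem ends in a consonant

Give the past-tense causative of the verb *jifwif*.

The last vowel of *jifwif* is /i/, which is a high vowel, so the causative suffix is -i, giving *jifwifi*.
The final sound of the causative form *jifwifi* is /i/, which is a vowel, so the past-tense suffix is -tuf, giving *jifwifituf*.

jifwifituf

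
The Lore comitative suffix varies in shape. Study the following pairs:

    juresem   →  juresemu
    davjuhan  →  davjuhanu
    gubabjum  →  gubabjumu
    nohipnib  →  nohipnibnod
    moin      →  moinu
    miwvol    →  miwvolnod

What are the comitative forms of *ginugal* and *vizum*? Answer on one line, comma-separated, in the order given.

The pattern is nasality of the final consonant: -u when the stem ends in a nasal (*juresem*, *davjuhan*, *gubabjum*, *moin*); -nod when the stem ends in a non-nasal consonant (*nohipnib*, *miwvol*).
*ginugal*: final consonant = /l/, non-nasal → -nod → *ginugalnod*.
*vizum* — final consonant /m/ (a nasal) → -u → *vizumu*.

ginugalnod, vizumu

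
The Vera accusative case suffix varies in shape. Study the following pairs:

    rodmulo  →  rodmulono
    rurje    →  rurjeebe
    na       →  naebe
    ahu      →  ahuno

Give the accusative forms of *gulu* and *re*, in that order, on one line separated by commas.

guluno, reebe

The pattern is rounding harmony: -no when the last vowel of the stem is a rounded vowel (*rodmulo*, *ahu*); -ebe when the last vowel of the stem is an unrounded vowel (*rurje*, *na*).
*gulu* — last vowel /u/ (a rounded vowel) → -no → *guluno*.
*re*: last vowel = /e/, an unrounded vowel → -ebe → *reebe*.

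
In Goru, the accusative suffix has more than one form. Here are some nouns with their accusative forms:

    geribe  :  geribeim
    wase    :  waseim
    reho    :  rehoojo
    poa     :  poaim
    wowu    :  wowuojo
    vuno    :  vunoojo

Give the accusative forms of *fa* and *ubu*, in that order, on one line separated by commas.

faim, ubuojo

The suffix is conditioned by the last vowel: -ojo when the last vowel of the stem is a rounded vowel (*reho*, *wowu*, *vuno*); -im when the last vowel of the stem is an unrounded vowel (*geribe*, *wase*, *poa*).
*fa* — last vowel /a/ (an unrounded vowel) → -im → *faim*.
*ubu* — last vowel /u/ (a rounded vowel) → -ojo → *ubuojo*.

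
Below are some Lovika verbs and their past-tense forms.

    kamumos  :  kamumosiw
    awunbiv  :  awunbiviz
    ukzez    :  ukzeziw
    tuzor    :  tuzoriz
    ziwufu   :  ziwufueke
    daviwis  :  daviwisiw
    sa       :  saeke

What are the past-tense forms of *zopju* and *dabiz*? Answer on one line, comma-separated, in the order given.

The alternation tracks the final sound of the stem — -iw when the stem ends in a sibilant (*kamumos*, *ukzez*, *daviwis*); -iz when the stem ends in a non-sibilant consonant (*awunbiv*, *tuzor*); -eke when the stem ends in a vowel (*ziwufu*, *sa*).
The final sound of *zopju* is /u/, which is a vowel, so the suffix is -eke, giving *zopjueke*.
*dabiz* — final sound /z/ (a sibilant) → -iw → *dabiziw*.

zopjueke, dabiziw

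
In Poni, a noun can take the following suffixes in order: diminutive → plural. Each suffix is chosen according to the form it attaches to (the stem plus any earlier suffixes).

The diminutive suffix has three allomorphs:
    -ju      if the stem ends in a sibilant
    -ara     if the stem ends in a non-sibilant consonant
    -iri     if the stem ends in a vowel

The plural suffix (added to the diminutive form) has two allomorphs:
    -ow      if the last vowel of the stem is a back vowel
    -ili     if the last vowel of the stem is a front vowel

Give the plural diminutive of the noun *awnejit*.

*awnejit* — final sound /t/ (a non-sibilant consonant) → -ara → *awnejitara*.
The diminutive form *awnejitara* — last vowel /a/ (a back vowel) → -ow → *awnejitaraow*.

awnejitaraow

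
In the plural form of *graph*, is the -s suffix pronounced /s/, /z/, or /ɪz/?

The stem *graph* ends in a voiceless non-sibilant consonant.
The plural suffix surfaces as /ɪz/ after sibilants, /s/ after other voiceless consonants, and /z/ after other voiced sounds.
So the plural -s on *graph* is pronounced /s/.

/s/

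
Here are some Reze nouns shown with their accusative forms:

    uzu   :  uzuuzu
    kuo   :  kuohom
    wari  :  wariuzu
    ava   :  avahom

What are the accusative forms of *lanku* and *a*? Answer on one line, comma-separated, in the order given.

lankuuzu, ahom

The alternation tracks the last vowel of the stem — -uzu when the last vowel of the stem is a high vowel (*uzu*, *wari*); -hom when the last vowel of the stem is a non-high vowel (*kuo*, *ava*).
Since the last vowel of *lanku* is /u/ (a high vowel), it takes -uzu, giving *lankuuzu*.
*a* — last vowel /a/ (a non-high vowel) → -hom → *ahom*.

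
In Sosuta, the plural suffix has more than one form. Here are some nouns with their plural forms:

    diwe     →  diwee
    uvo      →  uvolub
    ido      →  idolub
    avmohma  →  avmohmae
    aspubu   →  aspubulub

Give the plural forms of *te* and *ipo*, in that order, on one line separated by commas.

The pattern is rounding harmony: -lub when the last vowel of the stem is a rounded vowel (*uvo*, *ido*, *aspubu*); -e when the last vowel of the stem is an unrounded vowel (*diwe*, *avmohma*).
*te*: last vowel = /e/, an unrounded vowel → -e → *tee*.
*ipo* — last vowel /o/ (a rounded vowel) → -lub → *ipolub*.

tee, ipolub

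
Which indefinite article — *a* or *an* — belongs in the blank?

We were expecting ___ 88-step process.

The indefinite article is chosen by the initial *sound* of the following word, not its spelling.
The number *88* is spoken "eighty-…", beginning with /ˈeɪti/ — a vowel sound.
So the article is *an*: We were expecting an 88-step process.

an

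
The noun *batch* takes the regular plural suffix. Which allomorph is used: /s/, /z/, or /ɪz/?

The stem *batch* ends in a sibilant (/s, z, ʃ, ʒ, tʃ, dʒ/).
The plural suffix surfaces as /ɪz/ after sibilants, /s/ after other voiceless consonants, and /z/ after other voiced sounds.
So the plural -s on *batch* is pronounced /ɪz/.

/ɪz/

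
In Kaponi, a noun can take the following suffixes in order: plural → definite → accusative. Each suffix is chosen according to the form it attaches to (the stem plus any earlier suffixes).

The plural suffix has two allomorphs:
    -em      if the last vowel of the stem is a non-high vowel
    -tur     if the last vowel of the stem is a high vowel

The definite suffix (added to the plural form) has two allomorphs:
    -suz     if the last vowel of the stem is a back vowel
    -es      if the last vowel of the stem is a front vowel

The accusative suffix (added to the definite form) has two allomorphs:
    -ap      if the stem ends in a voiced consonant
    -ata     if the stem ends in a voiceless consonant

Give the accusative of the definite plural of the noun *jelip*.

*jelip*: last vowel = /i/, a high vowel → -tur → *jeliptur*.
The plural form *jeliptur*: last vowel = /u/, a back vowel → -suz → *jeliptursuz*.
Since the final consonant of the definite form *jeliptursuz* is /z/ (voiced), it takes -ap, giving *jeliptursuzap*.

jeliptursuzap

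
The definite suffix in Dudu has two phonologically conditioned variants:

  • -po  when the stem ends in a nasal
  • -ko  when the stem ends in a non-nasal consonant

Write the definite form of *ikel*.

Since the final consonant of *ikel* is /l/ (non-nasal), it takes -ko, giving *ikelko*.

ikelko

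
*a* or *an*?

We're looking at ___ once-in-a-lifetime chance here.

a

The indefinite article is chosen by the initial *sound* of the following word, not its spelling.
*once-in-a-lifetime* begins with the sound /wʌ/ (*once* pronounced with initial /w/) — a consonant sound.
So the article is *a*: We're looking at a once-in-a-lifetime chance here.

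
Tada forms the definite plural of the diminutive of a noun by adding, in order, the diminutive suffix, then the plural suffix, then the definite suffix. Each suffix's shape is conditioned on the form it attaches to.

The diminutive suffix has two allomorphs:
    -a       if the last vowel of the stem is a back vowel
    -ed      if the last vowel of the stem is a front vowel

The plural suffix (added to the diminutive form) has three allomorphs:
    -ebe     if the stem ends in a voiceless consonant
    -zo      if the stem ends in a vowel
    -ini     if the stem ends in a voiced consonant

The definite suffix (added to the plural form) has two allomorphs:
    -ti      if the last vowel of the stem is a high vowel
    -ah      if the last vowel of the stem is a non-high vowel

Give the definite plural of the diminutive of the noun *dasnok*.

*dasnok*: last vowel = /o/, a back vowel → -a → *dasnoka*.
The final sound of the diminutive form *dasnoka* is /a/, which is a vowel, so the plural suffix is -zo, giving *dasnokazo*.
The plural form *dasnokazo*: last vowel = /o/, a non-high vowel → -ah → *dasnokazoah*.

dasnokazoah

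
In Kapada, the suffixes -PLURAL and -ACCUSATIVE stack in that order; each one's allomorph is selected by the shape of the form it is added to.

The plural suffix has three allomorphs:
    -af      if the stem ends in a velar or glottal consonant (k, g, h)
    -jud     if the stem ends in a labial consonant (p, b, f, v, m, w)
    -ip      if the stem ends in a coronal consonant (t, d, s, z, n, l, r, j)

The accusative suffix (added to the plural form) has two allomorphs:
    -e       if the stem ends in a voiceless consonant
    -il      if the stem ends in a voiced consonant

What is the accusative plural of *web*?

Since the final consonant of *web* is /b/ (labial), it takes -jud, giving *webjud*.
The plural form *webjud*: final consonant = /d/, voiced → -il → *webjudil*.

webjudil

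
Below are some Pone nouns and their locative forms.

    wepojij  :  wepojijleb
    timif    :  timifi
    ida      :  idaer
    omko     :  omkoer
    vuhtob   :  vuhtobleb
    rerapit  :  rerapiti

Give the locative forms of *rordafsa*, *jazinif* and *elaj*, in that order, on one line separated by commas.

rordafsaer, jazinifi, elajleb

The pattern is voicing of the final sound: -i when the stem ends in a voiceless consonant (*timif*, *rerapit*); -leb when the stem ends in a voiced consonant (*wepojij*, *vuhtob*); -er when the stem ends in a vowel (*ida*, *omko*).
*rordafsa*: final sound = /a/, a vowel → -er → *rordafsaer*.
The final sound of *jazinif* is /f/, which is a voiceless consonant, so the suffix is -i, giving *jazinifi*.
Since the final sound of *elaj* is /j/ (a voiced consonant), it takes -leb, giving *elajleb*.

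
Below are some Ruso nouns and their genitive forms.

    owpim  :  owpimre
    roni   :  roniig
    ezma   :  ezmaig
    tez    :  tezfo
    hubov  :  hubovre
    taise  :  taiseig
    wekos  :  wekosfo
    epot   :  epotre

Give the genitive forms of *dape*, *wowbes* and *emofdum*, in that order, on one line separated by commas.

The suffix is conditioned by the final sound: -fo when the stem ends in a sibilant (*tez*, *wekos*); -re when the stem ends in a non-sibilant consonant (*owpim*, *hubov*, *epot*); -ig when the stem ends in a vowel (*roni*, *ezma*, *taise*).
The final sound of *dape* is /e/, which is a vowel, so the suffix is -ig, giving *dapeig*.
*wowbes* — final sound /s/ (a sibilant) → -fo → *wowbesfo*.
*emofdum*: final sound = /m/, a non-sibilant consonant → -re → *emofdumre*.

dapeig, wowbesfo, emofdumre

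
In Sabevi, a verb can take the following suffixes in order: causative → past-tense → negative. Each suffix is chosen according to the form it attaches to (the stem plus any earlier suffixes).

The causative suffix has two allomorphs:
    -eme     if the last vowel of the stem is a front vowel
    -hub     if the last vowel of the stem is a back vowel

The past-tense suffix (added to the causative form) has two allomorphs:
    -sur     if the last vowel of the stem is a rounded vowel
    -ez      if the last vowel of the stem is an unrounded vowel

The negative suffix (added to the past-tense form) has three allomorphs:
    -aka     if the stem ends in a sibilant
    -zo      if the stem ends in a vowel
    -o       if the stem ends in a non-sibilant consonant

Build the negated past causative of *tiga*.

*tiga* — last vowel /a/ (a back vowel) → -hub → *tigahub*.
The causative form *tigahub* — last vowel /u/ (a rounded vowel) → -sur → *tigahubsur*.
The final sound of the past-tense form *tigahubsur* is /r/, which is a non-sibilant consonant, so the negative suffix is -o, giving *tigahubsuro*.

tigahubsuro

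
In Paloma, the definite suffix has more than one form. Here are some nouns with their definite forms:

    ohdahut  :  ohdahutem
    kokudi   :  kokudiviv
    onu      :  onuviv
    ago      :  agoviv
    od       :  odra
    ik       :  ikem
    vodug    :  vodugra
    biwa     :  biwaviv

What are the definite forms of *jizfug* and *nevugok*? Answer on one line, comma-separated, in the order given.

jizfugra, nevugokem

The pattern is voicing of the final sound: -em when the stem ends in a voiceless consonant (*ohdahut*, *ik*); -ra when the stem ends in a voiced consonant (*od*, *vodug*); -viv when the stem ends in a vowel (*kokudi*, *onu*, *ago*, *biwa*).
The final sound of *jizfug* is /g/, which is a voiced consonant, so the suffix is -ra, giving *jizfugra*.
*nevugok*: final sound = /k/, a voiceless consonant → -em → *nevugokem*.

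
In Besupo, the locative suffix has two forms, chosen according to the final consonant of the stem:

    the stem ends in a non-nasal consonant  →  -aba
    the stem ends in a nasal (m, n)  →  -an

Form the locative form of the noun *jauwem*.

The final consonant of *jauwem* is /m/, which is a nasal, so the suffix is -an, giving *jauweman*.

jauweman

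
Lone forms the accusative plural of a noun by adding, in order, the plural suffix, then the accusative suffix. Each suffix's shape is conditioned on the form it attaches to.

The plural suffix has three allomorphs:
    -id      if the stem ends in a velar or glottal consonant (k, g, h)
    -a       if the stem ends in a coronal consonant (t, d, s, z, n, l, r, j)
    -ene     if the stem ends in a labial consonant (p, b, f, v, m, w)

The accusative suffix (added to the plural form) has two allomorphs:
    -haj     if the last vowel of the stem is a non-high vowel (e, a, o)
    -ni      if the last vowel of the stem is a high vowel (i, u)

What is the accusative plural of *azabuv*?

azabuvenehaj

*azabuv* — final consonant /v/ (labial) → -ene → *azabuvene*.
The plural form *azabuvene*: last vowel = /e/, a non-high vowel → -haj → *azabuvenehaj*.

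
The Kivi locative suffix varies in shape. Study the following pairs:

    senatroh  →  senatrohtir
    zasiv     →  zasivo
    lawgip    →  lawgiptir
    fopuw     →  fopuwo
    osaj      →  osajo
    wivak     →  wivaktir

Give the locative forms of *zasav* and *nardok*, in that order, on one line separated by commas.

Looking at the final consonant of each stem: -tir when the stem ends in a voiceless consonant (*senatroh*, *lawgip*, *wivak*); -o when the stem ends in a voiced consonant (*zasiv*, *fopuw*, *osaj*).
*zasav*: final consonant = /v/, voiced → -o → *zasavo*.
The final consonant of *nardok* is /k/, which is voiceless, so the suffix is -tir, giving *nardoktir*.

zasavo, nardoktir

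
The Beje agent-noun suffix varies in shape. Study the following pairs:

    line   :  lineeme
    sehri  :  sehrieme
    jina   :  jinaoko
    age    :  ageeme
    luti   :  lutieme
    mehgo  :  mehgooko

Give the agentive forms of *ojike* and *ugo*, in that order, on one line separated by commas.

ojikeeme, ugooko

The suffix is conditioned by the last vowel: -eme when the last vowel of the stem is a front vowel (*line*, *sehri*, *age*, *luti*); -oko when the last vowel of the stem is a back vowel (*jina*, *mehgo*).
*ojike* — last vowel /e/ (a front vowel) → -eme → *ojikeeme*.
*ugo* — last vowel /o/ (a back vowel) → -oko → *ugooko*.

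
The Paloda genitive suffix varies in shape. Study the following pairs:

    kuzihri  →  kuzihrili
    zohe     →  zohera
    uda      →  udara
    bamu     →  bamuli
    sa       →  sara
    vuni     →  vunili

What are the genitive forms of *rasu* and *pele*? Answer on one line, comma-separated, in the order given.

rasuli, pelera

The pattern is height harmony: -li when the last vowel of the stem is a high vowel (*kuzihri*, *bamu*, *vuni*); -ra when the last vowel of the stem is a non-high vowel (*zohe*, *uda*, *sa*).
*rasu*: last vowel = /u/, a high vowel → -li → *rasuli*.
*pele*: last vowel = /e/, a non-high vowel → -ra → *pelera*.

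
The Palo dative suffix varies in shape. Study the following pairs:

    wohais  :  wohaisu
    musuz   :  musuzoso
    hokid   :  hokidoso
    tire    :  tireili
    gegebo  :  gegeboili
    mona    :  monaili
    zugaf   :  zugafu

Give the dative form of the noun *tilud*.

tiludoso

The pattern is voicing of the final sound: -u when the stem ends in a voiceless consonant (*wohais*, *zugaf*); -oso when the stem ends in a voiced consonant (*musuz*, *hokid*); -ili when the stem ends in a vowel (*tire*, *gegebo*, *mona*).
The final sound of *tilud* is /d/, which is a voiced consonant, so the suffix is -oso, giving *tiludoso*.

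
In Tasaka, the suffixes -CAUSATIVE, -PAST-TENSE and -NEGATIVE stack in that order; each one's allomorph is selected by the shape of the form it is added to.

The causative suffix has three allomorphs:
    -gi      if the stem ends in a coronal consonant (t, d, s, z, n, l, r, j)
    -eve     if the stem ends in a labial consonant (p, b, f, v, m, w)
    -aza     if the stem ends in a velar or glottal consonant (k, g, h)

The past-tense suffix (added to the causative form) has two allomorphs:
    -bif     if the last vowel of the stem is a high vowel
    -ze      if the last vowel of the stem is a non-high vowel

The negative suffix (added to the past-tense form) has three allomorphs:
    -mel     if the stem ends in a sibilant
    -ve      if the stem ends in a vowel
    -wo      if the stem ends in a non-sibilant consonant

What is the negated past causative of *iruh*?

iruhazazeve

*iruh*: final consonant = /h/, velar/glottal → -aza → *iruhaza*.
The causative form *iruhaza*: last vowel = /a/, a non-high vowel → -ze → *iruhazaze*.
The final sound of the past-tense form *iruhazaze* is /e/, which is a vowel, so the negative suffix is -ve, giving *iruhazazeve*.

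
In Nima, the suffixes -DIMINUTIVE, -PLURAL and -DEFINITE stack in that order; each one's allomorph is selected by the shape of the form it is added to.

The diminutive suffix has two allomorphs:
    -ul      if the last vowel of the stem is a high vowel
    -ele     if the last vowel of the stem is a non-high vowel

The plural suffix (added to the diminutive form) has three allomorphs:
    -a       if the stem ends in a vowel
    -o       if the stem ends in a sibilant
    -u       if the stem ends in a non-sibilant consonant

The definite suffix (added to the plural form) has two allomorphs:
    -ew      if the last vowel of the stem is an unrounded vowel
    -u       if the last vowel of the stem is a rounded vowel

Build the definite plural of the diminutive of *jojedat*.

jojedateleaew

The last vowel of *jojedat* is /a/, which is a non-high vowel, so the diminutive suffix is -ele, giving *jojedatele*.
The diminutive form *jojedatele* — final sound /e/ (a vowel) → -a → *jojedatelea*.
The plural form *jojedatelea*: last vowel = /a/, an unrounded vowel → -ew → *jojedateleaew*.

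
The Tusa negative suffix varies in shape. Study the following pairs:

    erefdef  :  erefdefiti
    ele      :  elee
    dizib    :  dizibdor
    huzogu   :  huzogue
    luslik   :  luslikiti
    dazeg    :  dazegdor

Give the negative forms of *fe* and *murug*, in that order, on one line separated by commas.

fee, murugdor

The alternation tracks the final sound of the stem — -iti when the stem ends in a voiceless consonant (*erefdef*, *luslik*); -dor when the stem ends in a voiced consonant (*dizib*, *dazeg*); -e when the stem ends in a vowel (*ele*, *huzogu*).
Since the final sound of *fe* is /e/ (a vowel), it takes -e, giving *fee*.
*murug* — final sound /g/ (a voiced consonant) → -dor → *murugdor*.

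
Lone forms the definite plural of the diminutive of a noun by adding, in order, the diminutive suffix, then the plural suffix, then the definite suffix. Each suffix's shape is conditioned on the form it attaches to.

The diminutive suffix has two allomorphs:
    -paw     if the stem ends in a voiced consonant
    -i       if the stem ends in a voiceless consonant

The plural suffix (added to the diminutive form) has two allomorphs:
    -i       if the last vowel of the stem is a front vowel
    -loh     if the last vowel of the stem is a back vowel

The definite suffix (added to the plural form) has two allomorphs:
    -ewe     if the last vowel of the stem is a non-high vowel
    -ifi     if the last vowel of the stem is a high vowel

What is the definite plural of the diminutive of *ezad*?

*ezad*: final consonant = /d/, voiced → -paw → *ezadpaw*.
The last vowel of the diminutive form *ezadpaw* is /a/, which is a back vowel, so the plural suffix is -loh, giving *ezadpawloh*.
The plural form *ezadpawloh* — last vowel /o/ (a non-high vowel) → -ewe → *ezadpawlohewe*.

ezadpawlohewe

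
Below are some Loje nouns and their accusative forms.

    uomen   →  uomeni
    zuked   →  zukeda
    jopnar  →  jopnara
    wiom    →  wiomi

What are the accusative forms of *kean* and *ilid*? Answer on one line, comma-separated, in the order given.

keani, ilida

The pattern is nasality of the final consonant: -i when the stem ends in a nasal (*uomen*, *wiom*); -a when the stem ends in a non-nasal consonant (*zuked*, *jopnar*).
Since the final consonant of *kean* is /n/ (a nasal), it takes -i, giving *keani*.
Since the final consonant of *ilid* is /d/ (non-nasal), it takes -a, giving *ilida*.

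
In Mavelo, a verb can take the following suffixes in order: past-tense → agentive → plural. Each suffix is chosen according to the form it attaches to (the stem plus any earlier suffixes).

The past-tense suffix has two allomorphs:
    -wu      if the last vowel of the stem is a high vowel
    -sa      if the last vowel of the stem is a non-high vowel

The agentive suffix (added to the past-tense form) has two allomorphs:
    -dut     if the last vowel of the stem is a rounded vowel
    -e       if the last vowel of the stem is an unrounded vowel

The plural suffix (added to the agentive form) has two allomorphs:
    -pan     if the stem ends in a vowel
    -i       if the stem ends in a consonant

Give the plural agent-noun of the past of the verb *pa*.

Since the last vowel of *pa* is /a/ (a non-high vowel), it takes -sa, giving *pasa*.
The past-tense form *pasa* — last vowel /a/ (an unrounded vowel) → -e → *pasae*.
The final sound of the agentive form *pasae* is /e/, which is a vowel, so the plural suffix is -pan, giving *pasaepan*.

pasaepan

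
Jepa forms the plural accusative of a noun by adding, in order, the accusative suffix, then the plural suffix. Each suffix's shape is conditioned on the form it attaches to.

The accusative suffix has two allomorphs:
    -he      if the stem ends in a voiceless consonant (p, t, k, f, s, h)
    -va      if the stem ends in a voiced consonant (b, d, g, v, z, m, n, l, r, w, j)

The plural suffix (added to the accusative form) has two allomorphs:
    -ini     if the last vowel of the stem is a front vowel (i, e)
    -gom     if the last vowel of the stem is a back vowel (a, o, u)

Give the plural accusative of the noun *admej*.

The final consonant of *admej* is /j/, which is voiced, so the accusative suffix is -va, giving *admejva*.
Since the last vowel of the accusative form *admejva* is /a/ (a back vowel), it takes -gom, giving *admejvagom*.

admejvagom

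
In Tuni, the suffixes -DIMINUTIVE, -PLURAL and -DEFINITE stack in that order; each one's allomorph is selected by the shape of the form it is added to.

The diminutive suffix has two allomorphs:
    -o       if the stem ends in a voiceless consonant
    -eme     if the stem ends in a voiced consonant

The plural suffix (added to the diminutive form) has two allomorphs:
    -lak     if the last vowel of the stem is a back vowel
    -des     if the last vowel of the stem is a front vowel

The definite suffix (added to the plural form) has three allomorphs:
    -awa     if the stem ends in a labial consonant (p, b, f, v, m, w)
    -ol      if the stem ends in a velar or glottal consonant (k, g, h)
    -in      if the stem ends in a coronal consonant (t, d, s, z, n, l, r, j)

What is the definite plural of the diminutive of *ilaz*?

ilazemedesin

*ilaz* — final consonant /z/ (voiced) → -eme → *ilazeme*.
The diminutive form *ilazeme* — last vowel /e/ (a front vowel) → -des → *ilazemedes*.
The plural form *ilazemedes* — final consonant /s/ (coronal) → -in → *ilazemedesin*.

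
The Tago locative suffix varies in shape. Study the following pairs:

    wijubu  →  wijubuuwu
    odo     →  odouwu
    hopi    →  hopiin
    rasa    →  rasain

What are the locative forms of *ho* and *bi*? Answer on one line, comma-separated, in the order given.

houwu, biin

The suffix is conditioned by the last vowel: -uwu when the last vowel of the stem is a rounded vowel (*wijubu*, *odo*); -in when the last vowel of the stem is an unrounded vowel (*hopi*, *rasa*).
*ho* — last vowel /o/ (a rounded vowel) → -uwu → *houwu*.
The last vowel of *bi* is /i/, which is an unrounded vowel, so the suffix is -in, giving *biin*.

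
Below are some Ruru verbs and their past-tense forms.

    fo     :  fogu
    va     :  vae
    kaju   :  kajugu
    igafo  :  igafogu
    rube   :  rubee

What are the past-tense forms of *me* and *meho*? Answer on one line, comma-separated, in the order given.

The pattern is rounding harmony: -gu when the last vowel of the stem is a rounded vowel (*fo*, *kaju*, *igafo*); -e when the last vowel of the stem is an unrounded vowel (*va*, *rube*).
*me* — last vowel /e/ (an unrounded vowel) → -e → *mee*.
*meho* — last vowel /o/ (a rounded vowel) → -gu → *mehogu*.

mee, mehogu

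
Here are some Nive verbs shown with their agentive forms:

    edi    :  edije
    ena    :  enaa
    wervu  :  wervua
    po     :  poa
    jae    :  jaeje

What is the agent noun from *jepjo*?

The suffix is conditioned by the last vowel: -je when the last vowel of the stem is a front vowel (*edi*, *jae*); -a when the last vowel of the stem is a back vowel (*ena*, *wervu*, *po*).
Since the last vowel of *jepjo* is /o/ (a back vowel), it takes -a, giving *jepjoa*.

jepjoa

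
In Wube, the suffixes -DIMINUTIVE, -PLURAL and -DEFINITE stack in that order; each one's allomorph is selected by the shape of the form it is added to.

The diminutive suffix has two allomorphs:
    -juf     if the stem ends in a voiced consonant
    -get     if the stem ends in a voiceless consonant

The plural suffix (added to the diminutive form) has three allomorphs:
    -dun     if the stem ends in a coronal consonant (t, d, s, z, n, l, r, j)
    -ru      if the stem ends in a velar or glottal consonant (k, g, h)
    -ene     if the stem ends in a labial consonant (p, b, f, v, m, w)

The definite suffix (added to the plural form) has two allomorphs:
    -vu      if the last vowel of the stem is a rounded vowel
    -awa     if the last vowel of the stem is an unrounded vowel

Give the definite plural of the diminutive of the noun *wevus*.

Since the final consonant of *wevus* is /s/ (voiceless), it takes -get, giving *wevusget*.
The diminutive form *wevusget*: final consonant = /t/, coronal → -dun → *wevusgetdun*.
The last vowel of the plural form *wevusgetdun* is /u/, which is a rounded vowel, so the definite suffix is -vu, giving *wevusgetdunvu*.

wevusgetdunvu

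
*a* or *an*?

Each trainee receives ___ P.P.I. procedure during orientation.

a

The indefinite article is chosen by the initial *sound* of the following word, not its spelling.
The initialism *P.P.I.* is read letter by letter; the first letter, P, is pronounced /piː/, which begins with a consonant sound.
So the article is *a*: Each trainee receives a P.P.I. procedure during orientation.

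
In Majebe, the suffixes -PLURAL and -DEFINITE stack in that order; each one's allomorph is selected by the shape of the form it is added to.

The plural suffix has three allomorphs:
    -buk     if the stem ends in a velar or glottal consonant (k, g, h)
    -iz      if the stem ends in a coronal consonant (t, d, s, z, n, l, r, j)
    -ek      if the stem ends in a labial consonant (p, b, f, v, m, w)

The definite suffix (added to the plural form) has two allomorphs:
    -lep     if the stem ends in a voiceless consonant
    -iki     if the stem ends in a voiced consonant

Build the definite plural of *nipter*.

nipteriziki

*nipter*: final consonant = /r/, coronal → -iz → *nipteriz*.
The final consonant of the plural form *nipteriz* is /z/, which is voiced, so the definite suffix is -iki, giving *nipteriziki*.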